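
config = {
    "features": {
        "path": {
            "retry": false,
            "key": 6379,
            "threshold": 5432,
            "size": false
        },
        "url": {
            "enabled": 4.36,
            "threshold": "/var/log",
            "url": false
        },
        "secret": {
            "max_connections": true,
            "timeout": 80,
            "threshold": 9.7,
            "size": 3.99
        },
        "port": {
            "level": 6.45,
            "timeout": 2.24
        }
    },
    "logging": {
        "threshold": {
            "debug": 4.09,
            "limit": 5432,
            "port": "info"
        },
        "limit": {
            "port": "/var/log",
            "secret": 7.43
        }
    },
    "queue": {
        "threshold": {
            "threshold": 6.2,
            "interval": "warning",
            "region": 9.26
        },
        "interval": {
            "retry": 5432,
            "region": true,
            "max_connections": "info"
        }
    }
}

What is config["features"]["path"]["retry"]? False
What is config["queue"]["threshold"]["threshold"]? 6.2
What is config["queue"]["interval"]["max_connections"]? "info"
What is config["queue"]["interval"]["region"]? True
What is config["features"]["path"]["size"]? False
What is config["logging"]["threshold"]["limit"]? 5432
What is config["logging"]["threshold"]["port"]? "info"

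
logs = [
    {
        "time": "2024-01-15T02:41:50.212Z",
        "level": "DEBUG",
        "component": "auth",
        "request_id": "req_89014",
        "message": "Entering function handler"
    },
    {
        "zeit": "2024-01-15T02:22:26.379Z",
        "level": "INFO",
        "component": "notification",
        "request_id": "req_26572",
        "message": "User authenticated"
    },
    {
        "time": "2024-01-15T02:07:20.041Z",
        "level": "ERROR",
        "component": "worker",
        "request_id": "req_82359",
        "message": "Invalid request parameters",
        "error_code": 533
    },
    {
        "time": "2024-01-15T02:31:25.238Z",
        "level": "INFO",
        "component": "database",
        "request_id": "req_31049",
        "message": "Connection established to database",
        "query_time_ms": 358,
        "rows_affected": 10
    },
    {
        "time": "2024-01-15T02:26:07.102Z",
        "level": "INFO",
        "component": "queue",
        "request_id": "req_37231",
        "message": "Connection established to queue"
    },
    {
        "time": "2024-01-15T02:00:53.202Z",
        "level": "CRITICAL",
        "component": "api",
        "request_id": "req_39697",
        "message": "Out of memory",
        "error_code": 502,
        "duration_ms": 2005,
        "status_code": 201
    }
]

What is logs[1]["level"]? "INFO"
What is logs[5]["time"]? "2024-01-15T02:00:53.202Z"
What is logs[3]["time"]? "2024-01-15T02:31:25.238Z"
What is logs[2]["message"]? "Invalid request parameters"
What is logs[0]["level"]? "DEBUG"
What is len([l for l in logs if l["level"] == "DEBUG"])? 1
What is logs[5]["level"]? "CRITICAL"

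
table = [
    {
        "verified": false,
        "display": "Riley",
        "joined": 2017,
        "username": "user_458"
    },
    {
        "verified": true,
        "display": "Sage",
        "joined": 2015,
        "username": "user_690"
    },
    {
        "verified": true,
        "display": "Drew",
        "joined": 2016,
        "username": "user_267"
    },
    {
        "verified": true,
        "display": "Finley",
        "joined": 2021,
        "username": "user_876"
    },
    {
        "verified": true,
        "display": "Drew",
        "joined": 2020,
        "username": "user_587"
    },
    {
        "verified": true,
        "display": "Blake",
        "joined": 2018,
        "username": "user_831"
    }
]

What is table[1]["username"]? "user_690"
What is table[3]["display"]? "Finley"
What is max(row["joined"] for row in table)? 2021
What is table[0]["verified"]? False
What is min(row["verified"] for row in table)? False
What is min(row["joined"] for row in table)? 2015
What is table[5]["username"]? "user_831"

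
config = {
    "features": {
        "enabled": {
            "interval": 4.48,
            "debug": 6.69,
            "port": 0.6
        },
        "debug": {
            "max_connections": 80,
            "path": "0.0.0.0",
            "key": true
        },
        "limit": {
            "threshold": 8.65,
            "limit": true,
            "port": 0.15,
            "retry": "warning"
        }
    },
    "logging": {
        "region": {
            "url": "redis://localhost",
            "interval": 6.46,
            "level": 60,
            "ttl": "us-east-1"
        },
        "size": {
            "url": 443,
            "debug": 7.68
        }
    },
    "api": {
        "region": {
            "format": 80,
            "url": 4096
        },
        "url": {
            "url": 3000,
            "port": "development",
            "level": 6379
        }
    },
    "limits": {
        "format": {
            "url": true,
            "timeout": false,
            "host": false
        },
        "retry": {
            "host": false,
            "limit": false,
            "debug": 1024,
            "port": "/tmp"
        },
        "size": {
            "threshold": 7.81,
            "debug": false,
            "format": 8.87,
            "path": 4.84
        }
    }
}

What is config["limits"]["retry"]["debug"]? 1024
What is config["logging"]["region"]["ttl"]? "us-east-1"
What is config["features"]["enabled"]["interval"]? 4.48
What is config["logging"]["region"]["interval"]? 6.46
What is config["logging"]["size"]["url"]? 443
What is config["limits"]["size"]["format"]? 8.87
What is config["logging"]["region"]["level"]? 60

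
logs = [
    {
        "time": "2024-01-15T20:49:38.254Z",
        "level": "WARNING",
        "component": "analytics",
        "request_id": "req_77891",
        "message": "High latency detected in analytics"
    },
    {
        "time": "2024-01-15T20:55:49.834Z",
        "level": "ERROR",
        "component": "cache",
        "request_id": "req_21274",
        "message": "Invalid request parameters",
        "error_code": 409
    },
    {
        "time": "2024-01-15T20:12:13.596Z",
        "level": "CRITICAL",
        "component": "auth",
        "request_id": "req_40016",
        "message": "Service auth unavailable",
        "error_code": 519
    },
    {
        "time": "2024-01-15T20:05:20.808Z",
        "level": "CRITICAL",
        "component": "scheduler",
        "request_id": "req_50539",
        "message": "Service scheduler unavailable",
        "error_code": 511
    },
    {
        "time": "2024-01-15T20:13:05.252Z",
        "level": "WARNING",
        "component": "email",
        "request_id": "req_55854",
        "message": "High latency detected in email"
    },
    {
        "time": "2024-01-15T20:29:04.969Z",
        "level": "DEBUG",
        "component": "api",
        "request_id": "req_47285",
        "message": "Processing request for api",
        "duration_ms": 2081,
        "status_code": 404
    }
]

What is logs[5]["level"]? "DEBUG"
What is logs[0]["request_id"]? "req_77891"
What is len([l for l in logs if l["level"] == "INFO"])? 0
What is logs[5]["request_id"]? "req_47285"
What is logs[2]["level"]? "CRITICAL"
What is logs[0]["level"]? "WARNING"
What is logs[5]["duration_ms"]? 2081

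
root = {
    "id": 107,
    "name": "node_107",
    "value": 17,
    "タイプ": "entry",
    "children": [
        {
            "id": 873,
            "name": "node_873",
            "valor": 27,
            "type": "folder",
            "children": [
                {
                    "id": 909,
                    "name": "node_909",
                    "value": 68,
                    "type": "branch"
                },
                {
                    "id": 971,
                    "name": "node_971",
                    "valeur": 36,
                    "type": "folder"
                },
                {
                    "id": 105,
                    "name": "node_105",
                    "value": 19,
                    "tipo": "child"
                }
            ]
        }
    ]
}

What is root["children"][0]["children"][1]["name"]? "node_971"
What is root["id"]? 107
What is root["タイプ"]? "entry"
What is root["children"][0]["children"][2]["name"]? "node_105"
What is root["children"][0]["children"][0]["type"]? "branch"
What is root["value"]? 17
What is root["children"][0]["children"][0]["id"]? 909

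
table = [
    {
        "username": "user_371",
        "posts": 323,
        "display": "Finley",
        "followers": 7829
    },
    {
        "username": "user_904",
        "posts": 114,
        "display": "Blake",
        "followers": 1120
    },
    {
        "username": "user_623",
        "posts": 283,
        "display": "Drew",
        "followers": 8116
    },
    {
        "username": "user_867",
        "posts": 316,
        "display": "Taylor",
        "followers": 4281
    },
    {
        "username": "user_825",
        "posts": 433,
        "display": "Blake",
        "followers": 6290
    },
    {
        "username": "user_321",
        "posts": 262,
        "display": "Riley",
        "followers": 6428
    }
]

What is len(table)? 6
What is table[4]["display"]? "Blake"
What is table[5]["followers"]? 6428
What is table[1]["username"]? "user_904"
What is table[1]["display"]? "Blake"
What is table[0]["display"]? "Finley"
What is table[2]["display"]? "Drew"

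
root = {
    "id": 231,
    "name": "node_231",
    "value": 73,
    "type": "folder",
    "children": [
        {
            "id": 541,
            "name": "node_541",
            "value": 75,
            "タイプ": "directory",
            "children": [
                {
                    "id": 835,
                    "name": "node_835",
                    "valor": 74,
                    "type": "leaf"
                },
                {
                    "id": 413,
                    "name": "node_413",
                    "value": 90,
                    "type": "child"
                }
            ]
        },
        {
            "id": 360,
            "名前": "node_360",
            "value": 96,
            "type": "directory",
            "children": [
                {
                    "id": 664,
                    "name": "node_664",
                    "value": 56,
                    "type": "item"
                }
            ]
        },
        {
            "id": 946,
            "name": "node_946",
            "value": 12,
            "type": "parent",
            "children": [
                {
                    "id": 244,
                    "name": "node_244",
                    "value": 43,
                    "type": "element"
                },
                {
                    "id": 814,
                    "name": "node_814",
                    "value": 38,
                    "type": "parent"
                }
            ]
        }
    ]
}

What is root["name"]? "node_231"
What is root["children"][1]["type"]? "directory"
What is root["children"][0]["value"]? 75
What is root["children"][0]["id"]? 541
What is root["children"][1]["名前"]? "node_360"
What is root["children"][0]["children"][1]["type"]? "child"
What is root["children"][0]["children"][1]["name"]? "node_413"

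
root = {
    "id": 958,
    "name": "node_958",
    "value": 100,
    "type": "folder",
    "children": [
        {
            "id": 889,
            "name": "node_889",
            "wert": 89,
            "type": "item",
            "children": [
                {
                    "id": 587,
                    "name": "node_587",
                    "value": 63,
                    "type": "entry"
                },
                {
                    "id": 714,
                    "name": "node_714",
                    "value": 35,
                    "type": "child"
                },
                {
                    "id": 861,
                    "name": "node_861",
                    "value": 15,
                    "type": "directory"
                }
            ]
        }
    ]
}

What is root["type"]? "folder"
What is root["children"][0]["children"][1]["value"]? 35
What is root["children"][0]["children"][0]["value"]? 63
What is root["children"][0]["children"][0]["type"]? "entry"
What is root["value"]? 100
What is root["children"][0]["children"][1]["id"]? 714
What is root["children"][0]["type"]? "item"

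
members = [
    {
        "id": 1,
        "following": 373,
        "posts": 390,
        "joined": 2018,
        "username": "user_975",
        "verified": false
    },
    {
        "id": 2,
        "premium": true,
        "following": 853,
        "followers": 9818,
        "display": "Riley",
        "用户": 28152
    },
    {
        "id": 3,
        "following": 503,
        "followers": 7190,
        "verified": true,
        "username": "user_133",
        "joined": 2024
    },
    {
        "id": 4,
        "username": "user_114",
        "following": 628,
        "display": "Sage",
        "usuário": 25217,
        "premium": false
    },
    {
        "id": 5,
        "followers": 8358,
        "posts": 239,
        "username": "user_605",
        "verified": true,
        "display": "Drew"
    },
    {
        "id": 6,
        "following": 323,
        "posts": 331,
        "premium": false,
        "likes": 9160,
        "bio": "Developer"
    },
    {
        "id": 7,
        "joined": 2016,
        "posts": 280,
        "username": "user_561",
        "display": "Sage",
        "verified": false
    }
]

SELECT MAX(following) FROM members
853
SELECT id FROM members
[1, 2, 3, 4, 5, 6, 7]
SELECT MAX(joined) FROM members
2024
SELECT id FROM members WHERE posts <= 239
[5]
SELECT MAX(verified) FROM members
True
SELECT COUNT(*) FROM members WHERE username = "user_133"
1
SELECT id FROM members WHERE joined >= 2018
[1, 3]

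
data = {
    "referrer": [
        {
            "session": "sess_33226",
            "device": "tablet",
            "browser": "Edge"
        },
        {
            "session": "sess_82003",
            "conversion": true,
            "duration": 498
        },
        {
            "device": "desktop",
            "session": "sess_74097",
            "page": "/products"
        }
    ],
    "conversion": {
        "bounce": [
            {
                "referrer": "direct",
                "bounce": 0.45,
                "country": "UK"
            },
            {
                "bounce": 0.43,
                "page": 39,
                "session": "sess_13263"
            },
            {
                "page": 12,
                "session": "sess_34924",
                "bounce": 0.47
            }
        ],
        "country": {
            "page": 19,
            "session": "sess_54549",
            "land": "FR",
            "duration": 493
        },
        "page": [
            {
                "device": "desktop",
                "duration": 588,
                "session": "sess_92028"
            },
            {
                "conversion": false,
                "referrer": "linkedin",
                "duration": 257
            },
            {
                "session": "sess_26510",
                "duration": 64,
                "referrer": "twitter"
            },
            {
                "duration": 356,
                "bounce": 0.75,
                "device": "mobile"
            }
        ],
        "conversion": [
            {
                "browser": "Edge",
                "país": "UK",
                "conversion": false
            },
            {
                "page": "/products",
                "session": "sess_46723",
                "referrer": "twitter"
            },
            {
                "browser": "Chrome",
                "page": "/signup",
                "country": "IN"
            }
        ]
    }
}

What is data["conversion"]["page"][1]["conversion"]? False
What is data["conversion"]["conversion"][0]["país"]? "UK"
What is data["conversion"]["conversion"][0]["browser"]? "Edge"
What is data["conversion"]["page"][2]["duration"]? 64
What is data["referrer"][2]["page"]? "/products"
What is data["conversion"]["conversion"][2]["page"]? "/signup"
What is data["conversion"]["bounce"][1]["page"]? 39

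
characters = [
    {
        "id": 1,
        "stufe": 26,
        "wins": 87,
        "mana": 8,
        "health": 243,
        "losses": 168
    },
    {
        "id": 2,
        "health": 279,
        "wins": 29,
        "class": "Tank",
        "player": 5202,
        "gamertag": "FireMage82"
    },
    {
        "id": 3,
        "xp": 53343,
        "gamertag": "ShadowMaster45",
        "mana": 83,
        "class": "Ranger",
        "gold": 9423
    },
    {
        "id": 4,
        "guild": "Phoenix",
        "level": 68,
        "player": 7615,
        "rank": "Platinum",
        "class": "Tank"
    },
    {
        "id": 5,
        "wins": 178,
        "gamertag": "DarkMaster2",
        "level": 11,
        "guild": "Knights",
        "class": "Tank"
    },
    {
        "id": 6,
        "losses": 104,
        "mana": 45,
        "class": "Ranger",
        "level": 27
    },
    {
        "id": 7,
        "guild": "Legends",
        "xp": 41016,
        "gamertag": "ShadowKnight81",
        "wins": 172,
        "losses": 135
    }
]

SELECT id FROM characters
[1, 2, 3, 4, 5, 6, 7]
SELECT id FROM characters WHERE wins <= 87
[1, 2]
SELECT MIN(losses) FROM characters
104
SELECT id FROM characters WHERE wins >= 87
[1, 5, 7]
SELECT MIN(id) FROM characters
1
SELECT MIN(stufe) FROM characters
26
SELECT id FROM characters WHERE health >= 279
[2]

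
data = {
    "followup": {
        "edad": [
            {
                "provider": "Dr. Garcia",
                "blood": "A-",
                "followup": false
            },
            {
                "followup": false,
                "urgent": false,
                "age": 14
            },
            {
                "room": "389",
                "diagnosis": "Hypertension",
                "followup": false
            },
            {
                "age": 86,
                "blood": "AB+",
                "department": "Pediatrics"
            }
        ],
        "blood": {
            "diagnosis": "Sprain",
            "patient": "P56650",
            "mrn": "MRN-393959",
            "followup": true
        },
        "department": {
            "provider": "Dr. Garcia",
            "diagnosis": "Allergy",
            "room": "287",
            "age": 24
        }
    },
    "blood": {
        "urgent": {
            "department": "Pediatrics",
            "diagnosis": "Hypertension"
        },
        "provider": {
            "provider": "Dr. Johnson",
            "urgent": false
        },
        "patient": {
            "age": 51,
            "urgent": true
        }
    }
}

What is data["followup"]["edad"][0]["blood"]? "A-"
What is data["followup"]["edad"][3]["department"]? "Pediatrics"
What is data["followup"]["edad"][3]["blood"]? "AB+"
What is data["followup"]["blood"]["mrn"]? "MRN-393959"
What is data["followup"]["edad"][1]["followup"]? False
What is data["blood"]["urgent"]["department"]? "Pediatrics"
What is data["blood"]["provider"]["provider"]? "Dr. Johnson"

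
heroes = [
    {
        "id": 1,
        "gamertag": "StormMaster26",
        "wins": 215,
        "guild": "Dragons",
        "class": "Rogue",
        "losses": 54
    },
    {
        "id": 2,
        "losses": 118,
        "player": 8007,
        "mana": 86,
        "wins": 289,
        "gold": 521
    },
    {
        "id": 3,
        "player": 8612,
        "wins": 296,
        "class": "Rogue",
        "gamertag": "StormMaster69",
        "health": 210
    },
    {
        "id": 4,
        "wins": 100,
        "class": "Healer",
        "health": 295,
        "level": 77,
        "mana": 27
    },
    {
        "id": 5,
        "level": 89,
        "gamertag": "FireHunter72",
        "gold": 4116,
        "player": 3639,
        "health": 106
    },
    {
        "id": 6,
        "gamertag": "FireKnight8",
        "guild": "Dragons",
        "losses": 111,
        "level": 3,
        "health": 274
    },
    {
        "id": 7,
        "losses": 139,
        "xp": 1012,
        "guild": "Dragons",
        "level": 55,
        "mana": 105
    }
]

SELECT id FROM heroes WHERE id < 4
[1, 2, 3]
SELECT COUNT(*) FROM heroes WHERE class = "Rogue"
2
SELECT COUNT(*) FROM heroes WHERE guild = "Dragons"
3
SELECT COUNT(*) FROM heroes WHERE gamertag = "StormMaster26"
1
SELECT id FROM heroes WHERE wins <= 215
[1, 4]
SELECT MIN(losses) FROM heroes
54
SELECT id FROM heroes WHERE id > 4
[5, 6, 7]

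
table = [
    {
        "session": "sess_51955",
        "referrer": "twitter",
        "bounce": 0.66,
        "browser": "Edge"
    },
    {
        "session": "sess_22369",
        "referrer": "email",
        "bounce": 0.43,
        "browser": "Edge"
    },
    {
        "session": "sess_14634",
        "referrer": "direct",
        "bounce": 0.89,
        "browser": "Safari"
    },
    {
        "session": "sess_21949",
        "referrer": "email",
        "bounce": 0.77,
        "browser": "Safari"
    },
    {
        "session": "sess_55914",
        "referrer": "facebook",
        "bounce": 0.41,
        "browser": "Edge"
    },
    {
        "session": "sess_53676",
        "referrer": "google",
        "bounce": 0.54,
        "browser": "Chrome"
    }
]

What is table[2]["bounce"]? 0.89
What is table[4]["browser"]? "Edge"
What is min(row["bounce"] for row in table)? 0.41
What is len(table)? 6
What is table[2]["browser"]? "Safari"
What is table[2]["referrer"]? "direct"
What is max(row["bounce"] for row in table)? 0.89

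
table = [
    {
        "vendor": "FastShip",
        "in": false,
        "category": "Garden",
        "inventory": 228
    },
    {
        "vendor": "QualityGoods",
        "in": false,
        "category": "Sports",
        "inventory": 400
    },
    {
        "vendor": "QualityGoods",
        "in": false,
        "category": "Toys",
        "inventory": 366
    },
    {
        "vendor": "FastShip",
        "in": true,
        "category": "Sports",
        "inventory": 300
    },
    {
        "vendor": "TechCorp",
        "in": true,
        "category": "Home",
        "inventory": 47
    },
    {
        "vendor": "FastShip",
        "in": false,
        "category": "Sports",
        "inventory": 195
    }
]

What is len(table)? 6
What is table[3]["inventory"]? 300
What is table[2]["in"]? False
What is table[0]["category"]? "Garden"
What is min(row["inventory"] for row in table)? 47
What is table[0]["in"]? False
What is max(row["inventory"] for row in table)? 400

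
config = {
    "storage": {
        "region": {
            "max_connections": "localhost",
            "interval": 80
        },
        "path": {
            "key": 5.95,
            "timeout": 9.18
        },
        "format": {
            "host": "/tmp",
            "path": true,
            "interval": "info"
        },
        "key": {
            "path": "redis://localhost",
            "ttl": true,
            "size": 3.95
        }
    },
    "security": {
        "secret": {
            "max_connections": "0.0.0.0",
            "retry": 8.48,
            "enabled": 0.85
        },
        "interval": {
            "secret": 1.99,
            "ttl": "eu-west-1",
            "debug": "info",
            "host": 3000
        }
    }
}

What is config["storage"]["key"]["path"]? "redis://localhost"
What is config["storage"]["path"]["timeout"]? 9.18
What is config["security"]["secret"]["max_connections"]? "0.0.0.0"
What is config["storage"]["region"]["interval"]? 80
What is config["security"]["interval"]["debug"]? "info"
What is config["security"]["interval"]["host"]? 3000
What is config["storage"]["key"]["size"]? 3.95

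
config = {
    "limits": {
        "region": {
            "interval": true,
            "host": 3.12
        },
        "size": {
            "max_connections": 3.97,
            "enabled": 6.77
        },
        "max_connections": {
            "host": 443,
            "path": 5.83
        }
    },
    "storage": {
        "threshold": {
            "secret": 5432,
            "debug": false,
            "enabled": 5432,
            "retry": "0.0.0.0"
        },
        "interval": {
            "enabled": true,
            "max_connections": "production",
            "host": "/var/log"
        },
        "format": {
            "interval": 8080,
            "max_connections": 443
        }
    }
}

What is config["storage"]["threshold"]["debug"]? False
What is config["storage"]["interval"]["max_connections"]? "production"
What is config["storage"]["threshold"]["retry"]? "0.0.0.0"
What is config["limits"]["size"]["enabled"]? 6.77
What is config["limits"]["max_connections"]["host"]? 443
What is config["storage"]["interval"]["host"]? "/var/log"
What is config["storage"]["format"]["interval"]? 8080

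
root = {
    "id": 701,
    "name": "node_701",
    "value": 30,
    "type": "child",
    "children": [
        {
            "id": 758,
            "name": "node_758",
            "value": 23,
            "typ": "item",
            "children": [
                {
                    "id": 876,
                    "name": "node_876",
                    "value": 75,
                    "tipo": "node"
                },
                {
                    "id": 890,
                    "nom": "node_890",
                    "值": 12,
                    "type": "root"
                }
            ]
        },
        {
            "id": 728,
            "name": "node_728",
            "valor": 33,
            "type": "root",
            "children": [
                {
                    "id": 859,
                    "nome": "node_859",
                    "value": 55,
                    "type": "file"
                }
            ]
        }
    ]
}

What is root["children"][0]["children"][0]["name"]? "node_876"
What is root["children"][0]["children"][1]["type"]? "root"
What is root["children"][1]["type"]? "root"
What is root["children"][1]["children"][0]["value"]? 55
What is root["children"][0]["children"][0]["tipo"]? "node"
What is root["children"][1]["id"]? 728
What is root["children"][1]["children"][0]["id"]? 859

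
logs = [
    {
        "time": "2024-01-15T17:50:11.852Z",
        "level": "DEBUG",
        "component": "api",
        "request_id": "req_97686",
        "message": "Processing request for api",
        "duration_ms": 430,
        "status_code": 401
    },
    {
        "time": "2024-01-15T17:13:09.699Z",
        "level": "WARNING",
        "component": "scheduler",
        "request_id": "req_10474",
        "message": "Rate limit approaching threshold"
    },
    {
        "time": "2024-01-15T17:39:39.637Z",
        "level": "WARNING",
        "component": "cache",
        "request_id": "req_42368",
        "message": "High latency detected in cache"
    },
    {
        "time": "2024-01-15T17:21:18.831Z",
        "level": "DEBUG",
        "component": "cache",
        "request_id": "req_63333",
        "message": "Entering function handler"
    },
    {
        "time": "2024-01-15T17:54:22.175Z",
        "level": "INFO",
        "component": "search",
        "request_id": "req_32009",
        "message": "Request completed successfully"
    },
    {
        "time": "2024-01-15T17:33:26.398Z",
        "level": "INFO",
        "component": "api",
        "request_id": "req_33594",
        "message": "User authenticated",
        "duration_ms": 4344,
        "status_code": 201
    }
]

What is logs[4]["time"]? "2024-01-15T17:54:22.175Z"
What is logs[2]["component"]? "cache"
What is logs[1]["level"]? "WARNING"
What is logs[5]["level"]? "INFO"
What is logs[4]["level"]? "INFO"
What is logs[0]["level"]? "DEBUG"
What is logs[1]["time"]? "2024-01-15T17:13:09.699Z"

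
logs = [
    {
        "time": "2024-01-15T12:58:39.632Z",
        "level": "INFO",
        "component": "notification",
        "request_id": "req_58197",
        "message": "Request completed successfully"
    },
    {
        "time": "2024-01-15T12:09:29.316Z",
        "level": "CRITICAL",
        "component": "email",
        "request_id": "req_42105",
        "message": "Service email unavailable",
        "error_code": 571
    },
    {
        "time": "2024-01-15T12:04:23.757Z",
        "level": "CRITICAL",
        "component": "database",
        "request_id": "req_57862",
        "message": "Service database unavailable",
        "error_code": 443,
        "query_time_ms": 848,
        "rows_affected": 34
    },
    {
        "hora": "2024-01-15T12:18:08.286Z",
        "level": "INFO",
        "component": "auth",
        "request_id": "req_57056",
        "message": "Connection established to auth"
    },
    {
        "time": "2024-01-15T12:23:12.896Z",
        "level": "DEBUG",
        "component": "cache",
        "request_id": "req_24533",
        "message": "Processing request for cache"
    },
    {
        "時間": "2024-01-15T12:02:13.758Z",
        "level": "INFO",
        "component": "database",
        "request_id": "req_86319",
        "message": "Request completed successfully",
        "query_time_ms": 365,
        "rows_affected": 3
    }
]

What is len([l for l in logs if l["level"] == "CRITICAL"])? 2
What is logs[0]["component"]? "notification"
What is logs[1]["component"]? "email"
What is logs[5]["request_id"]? "req_86319"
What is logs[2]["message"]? "Service database unavailable"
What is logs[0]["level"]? "INFO"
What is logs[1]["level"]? "CRITICAL"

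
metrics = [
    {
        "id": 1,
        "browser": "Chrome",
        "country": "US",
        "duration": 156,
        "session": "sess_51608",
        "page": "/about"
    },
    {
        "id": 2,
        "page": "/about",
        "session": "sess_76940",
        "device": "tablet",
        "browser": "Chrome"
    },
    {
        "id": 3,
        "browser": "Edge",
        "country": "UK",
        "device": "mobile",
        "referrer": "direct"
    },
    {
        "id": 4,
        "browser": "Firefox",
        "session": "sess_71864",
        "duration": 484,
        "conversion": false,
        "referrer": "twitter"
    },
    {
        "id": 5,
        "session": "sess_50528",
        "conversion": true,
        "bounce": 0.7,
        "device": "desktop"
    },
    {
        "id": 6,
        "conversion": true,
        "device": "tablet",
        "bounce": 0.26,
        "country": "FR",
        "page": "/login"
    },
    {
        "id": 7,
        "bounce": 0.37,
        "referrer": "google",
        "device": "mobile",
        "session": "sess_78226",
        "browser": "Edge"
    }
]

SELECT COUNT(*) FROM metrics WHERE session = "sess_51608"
1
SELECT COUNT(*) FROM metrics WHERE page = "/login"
1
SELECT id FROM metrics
[1, 2, 3, 4, 5, 6, 7]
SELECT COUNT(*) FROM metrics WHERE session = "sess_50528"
1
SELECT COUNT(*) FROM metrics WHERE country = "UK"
1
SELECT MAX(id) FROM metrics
7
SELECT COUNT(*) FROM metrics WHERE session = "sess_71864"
1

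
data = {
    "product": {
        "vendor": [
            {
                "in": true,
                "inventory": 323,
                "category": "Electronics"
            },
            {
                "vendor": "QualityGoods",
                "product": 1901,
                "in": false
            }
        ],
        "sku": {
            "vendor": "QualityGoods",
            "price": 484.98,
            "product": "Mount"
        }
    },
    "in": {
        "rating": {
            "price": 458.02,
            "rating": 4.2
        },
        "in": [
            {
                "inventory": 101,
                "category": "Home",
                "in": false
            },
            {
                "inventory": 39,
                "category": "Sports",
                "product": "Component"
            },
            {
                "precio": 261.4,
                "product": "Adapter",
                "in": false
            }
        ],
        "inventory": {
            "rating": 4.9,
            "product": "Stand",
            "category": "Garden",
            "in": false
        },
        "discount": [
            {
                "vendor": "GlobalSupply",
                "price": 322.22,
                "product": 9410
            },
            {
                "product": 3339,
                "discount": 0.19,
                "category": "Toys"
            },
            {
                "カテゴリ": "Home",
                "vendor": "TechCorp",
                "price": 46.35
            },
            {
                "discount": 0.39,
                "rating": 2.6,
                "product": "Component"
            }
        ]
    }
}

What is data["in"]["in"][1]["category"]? "Sports"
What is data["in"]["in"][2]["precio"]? 261.4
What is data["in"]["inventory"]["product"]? "Stand"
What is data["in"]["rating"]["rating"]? 4.2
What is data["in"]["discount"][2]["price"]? 46.35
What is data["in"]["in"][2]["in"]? False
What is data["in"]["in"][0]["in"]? False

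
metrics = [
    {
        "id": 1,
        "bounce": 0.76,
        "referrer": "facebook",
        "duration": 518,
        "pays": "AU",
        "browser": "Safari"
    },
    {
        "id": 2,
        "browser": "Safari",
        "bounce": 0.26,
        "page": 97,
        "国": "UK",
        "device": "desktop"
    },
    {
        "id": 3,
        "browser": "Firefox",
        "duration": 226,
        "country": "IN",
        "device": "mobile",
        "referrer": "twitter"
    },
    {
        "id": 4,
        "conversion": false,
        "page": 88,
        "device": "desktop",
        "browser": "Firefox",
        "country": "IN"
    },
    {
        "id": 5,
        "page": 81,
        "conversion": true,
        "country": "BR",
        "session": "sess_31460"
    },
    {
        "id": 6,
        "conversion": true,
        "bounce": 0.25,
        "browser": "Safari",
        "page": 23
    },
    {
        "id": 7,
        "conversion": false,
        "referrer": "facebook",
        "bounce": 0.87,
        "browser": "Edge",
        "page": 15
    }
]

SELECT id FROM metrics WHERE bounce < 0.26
[6]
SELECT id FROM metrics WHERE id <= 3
[1, 2, 3]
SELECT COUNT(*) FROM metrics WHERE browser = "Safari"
3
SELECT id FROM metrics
[1, 2, 3, 4, 5, 6, 7]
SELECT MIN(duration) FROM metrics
226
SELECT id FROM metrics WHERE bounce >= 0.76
[1, 7]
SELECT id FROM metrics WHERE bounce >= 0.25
[1, 2, 6, 7]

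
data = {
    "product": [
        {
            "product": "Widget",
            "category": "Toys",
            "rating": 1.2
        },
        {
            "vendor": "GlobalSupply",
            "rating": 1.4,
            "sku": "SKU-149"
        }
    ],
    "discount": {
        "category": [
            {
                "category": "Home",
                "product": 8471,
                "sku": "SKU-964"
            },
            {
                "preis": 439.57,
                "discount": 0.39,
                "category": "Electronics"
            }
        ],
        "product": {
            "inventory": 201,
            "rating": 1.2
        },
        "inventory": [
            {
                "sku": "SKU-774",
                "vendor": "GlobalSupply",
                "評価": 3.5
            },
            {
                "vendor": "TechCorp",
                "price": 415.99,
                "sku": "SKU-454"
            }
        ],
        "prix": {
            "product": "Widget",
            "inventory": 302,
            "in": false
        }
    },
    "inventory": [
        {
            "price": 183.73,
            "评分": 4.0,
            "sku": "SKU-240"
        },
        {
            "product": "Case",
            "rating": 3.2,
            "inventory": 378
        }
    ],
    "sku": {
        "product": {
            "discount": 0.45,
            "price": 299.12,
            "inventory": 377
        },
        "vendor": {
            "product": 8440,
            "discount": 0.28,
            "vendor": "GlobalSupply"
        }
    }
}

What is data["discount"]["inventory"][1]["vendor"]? "TechCorp"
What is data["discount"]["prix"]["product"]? "Widget"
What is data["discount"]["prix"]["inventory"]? 302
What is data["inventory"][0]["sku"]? "SKU-240"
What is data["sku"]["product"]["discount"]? 0.45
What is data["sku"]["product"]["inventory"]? 377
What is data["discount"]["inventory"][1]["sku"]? "SKU-454"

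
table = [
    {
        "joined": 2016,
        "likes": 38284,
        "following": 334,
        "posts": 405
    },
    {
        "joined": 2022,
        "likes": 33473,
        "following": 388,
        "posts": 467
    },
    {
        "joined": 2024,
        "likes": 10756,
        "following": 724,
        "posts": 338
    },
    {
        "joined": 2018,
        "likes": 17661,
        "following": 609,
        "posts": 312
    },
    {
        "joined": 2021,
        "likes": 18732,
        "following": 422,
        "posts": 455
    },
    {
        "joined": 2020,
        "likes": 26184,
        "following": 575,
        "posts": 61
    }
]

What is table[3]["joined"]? 2018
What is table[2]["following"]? 724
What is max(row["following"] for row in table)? 724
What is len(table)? 6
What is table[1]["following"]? 388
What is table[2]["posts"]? 338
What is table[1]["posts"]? 467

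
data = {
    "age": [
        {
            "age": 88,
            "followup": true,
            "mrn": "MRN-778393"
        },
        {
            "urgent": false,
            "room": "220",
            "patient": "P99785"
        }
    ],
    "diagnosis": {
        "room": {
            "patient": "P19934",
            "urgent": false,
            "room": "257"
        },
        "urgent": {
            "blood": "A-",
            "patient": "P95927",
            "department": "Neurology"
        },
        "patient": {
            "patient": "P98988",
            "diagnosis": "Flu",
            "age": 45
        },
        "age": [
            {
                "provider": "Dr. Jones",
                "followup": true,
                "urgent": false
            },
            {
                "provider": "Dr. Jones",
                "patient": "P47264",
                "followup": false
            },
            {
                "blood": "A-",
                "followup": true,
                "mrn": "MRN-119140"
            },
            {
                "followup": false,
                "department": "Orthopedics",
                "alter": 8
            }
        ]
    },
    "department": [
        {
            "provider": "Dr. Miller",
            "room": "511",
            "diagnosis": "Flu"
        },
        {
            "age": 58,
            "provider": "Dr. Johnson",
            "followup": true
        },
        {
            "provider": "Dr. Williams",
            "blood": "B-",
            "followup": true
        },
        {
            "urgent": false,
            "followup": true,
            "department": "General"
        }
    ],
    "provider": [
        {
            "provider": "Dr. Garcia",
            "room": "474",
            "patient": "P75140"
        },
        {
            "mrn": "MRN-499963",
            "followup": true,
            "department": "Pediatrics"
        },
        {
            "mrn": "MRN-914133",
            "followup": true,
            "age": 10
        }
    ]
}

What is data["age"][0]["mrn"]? "MRN-778393"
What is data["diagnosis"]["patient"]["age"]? 45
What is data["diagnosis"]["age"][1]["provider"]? "Dr. Jones"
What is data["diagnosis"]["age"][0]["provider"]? "Dr. Jones"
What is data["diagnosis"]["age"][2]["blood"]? "A-"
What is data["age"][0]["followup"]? True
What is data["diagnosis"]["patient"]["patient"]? "P98988"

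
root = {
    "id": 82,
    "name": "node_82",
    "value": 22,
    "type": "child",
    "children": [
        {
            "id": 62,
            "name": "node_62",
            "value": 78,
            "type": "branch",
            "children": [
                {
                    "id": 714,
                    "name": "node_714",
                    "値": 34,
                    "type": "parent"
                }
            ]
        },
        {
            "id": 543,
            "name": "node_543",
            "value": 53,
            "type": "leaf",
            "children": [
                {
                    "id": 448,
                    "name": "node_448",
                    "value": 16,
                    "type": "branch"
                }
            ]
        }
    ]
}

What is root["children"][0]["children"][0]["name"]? "node_714"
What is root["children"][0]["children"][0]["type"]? "parent"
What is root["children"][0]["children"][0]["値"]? 34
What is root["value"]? 22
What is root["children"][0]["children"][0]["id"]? 714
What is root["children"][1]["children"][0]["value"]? 16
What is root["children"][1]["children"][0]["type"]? "branch"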